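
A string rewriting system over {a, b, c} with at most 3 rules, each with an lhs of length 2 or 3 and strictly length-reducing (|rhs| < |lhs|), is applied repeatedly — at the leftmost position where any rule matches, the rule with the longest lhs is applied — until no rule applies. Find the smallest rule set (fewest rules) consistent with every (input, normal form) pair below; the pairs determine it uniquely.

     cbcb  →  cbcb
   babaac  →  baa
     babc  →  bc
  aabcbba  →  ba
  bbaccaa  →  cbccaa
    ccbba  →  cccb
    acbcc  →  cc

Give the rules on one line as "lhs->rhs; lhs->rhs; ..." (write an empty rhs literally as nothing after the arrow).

  | cbcb
  | babaac => baac => baa
  | babc => bc
  | aabcbba => acbba => abba => ba

ab->; ac->a; bba->cb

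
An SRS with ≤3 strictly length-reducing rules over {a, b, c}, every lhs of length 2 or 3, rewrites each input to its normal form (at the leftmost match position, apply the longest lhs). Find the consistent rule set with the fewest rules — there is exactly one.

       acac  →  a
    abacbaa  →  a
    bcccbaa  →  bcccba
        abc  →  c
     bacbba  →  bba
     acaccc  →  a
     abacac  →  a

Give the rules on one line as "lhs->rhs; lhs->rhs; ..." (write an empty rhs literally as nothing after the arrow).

aa->a; ab->; ac->a

  | acac => aac => ac => a
  | abacbaa => acbaa => abaa => aa => a
  | bcccbaa => bcccba
  | abc => c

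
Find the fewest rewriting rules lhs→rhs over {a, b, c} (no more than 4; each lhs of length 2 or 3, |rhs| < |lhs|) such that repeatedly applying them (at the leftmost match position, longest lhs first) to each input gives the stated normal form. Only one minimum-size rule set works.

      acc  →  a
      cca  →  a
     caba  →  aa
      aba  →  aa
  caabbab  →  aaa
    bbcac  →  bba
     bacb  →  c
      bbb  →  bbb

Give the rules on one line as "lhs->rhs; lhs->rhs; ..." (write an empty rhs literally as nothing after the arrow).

  | acc => ac => a
  | cca => ca => a
  | caba => aba => aa
  | aba => aa

ab->a; ac->a; bab->c; ca->a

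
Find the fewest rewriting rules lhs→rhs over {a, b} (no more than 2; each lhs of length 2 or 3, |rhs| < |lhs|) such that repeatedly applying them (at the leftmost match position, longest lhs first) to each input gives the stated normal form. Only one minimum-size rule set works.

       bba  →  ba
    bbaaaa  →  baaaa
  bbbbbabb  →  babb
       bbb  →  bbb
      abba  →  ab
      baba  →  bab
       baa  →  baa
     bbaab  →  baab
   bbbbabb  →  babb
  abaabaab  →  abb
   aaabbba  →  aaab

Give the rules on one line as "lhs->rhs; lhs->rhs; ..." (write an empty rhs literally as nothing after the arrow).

aba->ab; bba->ba

  | bba => ba
  | bbaaaa => baaaa
  | bbbbbabb => bbbbabb => bbbabb => bbabb => babb
  | bbb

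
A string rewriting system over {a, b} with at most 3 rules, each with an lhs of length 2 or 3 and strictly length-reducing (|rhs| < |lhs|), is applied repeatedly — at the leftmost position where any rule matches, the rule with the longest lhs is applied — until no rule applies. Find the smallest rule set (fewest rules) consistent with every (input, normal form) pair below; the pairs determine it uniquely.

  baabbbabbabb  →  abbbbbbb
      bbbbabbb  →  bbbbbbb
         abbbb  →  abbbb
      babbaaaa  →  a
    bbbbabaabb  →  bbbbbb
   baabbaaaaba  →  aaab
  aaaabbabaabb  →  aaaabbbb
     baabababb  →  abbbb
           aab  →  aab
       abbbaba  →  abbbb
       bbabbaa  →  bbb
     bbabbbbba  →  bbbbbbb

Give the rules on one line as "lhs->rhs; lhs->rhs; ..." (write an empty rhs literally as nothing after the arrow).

ba->b; baa->a

  | baabbbabbabb => abbbabbabb => abbbbbabb => abbbbbbb
  | bbbbabbb => bbbbbbb
  | abbbb
  | babbaaaa => bbbaaaa => bbaaa => baa => a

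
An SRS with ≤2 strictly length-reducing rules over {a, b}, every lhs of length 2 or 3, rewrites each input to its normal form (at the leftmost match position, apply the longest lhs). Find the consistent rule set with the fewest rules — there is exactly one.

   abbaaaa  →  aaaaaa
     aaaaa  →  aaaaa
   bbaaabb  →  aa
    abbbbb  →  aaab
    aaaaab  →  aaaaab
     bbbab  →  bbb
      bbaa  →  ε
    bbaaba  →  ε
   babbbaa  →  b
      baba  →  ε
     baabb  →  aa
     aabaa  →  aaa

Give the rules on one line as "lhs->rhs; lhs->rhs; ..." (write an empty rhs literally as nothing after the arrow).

abb->aa; ba->

  | abbaaaa => aaaaaa
  | aaaaa
  | bbaaabb => baabb => abb => aa
  | abbbbb => aabbb => aaab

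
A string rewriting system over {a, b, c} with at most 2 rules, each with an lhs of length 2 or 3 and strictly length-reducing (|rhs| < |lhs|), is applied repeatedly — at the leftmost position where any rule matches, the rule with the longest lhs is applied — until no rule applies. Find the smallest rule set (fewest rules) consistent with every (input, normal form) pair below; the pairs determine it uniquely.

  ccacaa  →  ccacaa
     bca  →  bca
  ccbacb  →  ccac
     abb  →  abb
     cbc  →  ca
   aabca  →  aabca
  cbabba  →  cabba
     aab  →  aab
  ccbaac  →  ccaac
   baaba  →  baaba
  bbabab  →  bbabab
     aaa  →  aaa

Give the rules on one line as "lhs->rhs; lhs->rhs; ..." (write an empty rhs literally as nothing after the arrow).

  | ccacaa
  | bca
  | ccbacb => ccacb => ccac
  | abb

cb->c; cbc->ca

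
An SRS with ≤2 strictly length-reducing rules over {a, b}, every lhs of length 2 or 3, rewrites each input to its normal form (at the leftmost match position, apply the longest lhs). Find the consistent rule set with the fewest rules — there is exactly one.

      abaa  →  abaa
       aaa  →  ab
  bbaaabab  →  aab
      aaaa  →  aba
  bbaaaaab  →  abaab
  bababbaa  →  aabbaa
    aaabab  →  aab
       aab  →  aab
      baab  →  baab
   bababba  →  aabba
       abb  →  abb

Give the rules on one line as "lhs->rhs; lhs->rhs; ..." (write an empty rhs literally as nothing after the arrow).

  | abaa
  | aaa => ab
  | bbaaabab => bbabbab => babbab => abbab => abab => aab
  | aaaa => aba

aaa->ab; bab->ab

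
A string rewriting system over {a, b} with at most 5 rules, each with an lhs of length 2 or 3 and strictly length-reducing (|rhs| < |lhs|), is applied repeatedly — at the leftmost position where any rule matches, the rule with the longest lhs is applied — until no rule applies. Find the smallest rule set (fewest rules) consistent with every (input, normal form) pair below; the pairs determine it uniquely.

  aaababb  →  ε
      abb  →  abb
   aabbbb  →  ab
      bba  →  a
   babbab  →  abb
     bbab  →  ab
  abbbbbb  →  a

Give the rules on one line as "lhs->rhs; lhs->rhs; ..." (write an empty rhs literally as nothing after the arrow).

aa->; aba->ab; ba->a; bbb->a

  | aaababb => ababb => abbb => aa => ε
  | abb
  | aabbbb => bbbb => ab
  | bba => ba => a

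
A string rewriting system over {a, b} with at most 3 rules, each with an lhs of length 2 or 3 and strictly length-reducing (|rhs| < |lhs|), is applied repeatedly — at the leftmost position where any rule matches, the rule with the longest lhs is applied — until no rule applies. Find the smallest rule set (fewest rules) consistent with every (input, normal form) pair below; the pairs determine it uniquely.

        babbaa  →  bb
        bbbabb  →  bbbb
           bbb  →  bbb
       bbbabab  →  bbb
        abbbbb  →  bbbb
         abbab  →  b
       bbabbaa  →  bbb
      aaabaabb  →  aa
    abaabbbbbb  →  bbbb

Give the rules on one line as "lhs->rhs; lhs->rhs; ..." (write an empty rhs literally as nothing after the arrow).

ab->; baa->b

  | babbaa => bbaa => bb
  | bbbabb => bbbb
  | bbb
  | bbbabab => bbbab => bbb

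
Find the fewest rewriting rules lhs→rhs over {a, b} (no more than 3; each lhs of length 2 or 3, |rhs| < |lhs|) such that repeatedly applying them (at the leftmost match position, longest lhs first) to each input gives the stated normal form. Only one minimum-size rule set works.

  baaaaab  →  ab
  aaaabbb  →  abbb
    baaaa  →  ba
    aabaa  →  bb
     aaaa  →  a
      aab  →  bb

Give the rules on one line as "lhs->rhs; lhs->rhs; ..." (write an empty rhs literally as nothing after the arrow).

aa->b; baa->a; bba->bb

  | baaaaab => aaaab => baab => ab
  | aaaabbb => baabbb => abbb
  | baaaa => aaa => ba
  | aabaa => bbaa => bba => bb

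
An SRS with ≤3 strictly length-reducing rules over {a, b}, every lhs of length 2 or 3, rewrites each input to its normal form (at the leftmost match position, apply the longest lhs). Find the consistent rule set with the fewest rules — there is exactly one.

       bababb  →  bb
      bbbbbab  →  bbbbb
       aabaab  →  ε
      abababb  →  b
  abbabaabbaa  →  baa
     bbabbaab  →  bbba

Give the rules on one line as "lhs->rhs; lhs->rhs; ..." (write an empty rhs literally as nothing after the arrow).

  | bababb => babb => bb
  | bbbbbab => bbbbb
  | aabaab => aaab => ab => ε
  | abababb => ababb => abb => b

aaa->a; ab->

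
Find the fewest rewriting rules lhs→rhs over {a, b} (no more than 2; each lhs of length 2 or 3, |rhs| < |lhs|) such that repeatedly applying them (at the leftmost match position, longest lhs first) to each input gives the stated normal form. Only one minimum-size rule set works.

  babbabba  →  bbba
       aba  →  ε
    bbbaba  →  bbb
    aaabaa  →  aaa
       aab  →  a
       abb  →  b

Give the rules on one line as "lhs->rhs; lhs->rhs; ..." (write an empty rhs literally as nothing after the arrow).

ab->; aba->

  | babbabba => bbabba => bbba
  | aba => ε
  | bbbaba => bbb
  | aaabaa => aaa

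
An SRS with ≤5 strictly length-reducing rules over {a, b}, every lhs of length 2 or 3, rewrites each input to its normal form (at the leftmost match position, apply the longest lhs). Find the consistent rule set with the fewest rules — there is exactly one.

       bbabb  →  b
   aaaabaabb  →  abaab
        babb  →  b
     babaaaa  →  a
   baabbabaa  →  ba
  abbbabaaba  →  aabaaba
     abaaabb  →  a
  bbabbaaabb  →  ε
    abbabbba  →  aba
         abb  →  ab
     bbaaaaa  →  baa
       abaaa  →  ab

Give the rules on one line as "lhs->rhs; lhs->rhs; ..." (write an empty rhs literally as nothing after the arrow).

aaa->; bab->; bb->b; bbb->

  | bbabb => babb => b
  | aaaabaabb => abaabb => abaab
  | babb => b
  | babaaaa => aaaa => a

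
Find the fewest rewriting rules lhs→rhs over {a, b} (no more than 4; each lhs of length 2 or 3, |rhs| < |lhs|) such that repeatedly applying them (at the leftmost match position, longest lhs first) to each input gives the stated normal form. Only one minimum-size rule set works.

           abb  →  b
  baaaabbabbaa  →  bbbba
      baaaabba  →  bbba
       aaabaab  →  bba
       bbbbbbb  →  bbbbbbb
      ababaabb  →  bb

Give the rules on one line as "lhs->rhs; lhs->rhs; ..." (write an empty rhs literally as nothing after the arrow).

aa->a; aaa->ba; ab->a; abb->b

  | abb => b
  | baaaabbabbaa => bbaabbabbaa => bbabbabbaa => bbbabbaa => bbbbaa => bbbba
  | baaaabba => bbaabba => bbabba => bbba
  | aaabaab => babaab => baaab => bbab => bba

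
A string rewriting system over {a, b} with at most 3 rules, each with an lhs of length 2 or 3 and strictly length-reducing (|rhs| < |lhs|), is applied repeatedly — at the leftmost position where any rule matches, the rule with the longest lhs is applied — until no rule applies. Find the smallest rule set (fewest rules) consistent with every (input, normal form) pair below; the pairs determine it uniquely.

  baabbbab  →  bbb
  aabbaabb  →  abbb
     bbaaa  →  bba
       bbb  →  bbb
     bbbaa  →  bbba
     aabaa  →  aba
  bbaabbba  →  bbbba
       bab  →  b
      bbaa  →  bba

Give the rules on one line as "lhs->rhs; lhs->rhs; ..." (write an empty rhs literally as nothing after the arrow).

  | baabbbab => babbbab => bbbab => bbb
  | aabbaabb => abbaabb => abbabb => abbb
  | bbaaa => bbaa => bba
  | bbb

aa->a; bab->b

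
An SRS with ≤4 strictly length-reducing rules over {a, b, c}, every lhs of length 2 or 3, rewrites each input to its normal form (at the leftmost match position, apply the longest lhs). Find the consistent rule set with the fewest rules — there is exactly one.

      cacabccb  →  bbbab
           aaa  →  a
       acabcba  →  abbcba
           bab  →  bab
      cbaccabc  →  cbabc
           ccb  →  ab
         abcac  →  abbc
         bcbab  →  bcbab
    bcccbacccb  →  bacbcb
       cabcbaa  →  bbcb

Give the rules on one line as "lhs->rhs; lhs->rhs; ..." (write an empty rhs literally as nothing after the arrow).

aa->; ca->b; cc->a

  | cacabccb => bcabccb => bbbccb => bbbab
  | aaa => a
  | acabcba => abbcba
  | bab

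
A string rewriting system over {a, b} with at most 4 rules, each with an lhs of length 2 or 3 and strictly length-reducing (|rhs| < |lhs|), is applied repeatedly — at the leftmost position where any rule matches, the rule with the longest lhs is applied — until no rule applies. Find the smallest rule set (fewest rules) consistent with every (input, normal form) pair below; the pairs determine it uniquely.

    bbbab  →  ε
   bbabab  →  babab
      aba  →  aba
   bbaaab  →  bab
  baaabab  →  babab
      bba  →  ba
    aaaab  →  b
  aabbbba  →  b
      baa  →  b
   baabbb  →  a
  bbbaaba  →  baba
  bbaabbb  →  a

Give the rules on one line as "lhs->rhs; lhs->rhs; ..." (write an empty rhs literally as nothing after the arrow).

  | bbbab => aab => ε
  | bbabab => babab
  | aba
  | bbaaab => baaab => bbab => bab

aa->b; aab->; bb->b; bbb->a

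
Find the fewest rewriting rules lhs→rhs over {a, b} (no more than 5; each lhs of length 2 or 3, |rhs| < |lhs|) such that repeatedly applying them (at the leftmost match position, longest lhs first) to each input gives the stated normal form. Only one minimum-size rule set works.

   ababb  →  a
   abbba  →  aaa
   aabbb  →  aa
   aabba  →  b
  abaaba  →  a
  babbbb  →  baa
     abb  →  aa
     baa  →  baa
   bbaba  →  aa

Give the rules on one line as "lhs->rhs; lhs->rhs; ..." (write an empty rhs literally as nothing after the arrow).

  | ababb => bbb => bb => a
  | abbba => abba => aaa
  | aabbb => abb => aa
  | aabba => aba => b

aab->a; aba->b; bb->a; bbb->bb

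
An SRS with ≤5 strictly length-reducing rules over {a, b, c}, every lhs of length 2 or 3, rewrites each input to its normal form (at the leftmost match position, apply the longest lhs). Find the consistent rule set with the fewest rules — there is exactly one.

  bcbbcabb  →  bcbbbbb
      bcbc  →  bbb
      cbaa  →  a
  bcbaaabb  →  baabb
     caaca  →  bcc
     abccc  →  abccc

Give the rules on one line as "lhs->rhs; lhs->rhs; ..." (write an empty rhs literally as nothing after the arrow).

aca->cc; ca->b; cba->; cbc->bb

  | bcbbcabb => bcbbbbb
  | bcbc => bbb
  | cbaa => a
  | bcbaaabb => baabb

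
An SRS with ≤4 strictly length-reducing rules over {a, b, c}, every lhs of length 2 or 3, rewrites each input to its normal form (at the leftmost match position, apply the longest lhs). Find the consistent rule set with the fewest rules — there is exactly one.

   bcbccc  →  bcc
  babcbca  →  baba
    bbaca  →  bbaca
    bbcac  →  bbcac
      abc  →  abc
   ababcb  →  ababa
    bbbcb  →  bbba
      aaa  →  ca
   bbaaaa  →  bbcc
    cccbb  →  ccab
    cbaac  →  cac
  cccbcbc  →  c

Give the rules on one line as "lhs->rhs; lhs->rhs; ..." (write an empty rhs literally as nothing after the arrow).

  | bcbccc => bcc
  | babcbca => baba
  | bbaca
  | bbcac

aa->c; cb->a; cbc->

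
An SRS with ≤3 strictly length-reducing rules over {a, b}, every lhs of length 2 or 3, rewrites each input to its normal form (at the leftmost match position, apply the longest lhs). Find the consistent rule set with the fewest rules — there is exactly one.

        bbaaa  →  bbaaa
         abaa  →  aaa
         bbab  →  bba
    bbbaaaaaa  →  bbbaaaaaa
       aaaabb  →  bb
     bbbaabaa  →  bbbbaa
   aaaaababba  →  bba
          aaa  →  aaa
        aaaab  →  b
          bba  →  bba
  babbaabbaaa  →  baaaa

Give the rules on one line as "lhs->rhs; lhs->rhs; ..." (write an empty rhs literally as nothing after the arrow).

  | bbaaa
  | abaa => aaa
  | bbab => bba
  | bbbaaaaaa

aab->b; ab->a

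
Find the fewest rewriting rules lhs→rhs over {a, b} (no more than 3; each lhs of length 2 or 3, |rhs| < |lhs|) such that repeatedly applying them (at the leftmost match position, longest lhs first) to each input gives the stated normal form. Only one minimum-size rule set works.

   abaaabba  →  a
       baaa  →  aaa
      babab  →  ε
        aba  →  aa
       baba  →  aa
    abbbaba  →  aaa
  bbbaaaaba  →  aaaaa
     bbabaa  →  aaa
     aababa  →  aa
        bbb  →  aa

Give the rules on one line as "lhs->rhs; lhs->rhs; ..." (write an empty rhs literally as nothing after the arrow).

aab->; ba->a; bbb->aa

  | abaaabba => aaaabba => aaba => a
  | baaa => aaa
  | babab => abab => aab => ε
  | aba => aa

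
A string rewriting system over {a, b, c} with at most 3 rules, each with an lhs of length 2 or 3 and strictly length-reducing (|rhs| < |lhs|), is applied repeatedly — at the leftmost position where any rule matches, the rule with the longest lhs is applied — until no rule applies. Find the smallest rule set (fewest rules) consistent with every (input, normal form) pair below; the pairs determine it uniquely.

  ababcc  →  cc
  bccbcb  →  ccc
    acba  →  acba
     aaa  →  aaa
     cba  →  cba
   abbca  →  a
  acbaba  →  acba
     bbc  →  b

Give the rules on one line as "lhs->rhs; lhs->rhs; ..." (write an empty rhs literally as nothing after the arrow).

  | ababcc => abcc => cc
  | bccbcb => cbcb => ccc
  | acba
  | aaa

ab->; bc->; bcb->cc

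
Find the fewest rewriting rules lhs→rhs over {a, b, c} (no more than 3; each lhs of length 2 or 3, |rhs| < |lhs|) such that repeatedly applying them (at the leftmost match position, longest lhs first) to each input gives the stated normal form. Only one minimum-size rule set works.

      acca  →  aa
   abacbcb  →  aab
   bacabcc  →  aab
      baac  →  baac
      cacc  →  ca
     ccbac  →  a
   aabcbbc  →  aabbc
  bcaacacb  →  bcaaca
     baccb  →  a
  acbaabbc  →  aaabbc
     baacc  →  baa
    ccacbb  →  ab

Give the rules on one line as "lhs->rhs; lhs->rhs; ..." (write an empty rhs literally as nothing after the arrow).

  | acca => aa
  | abacbcb => aabcb => aab
  | bacabcc => aabcc => aab
  | baac

bac->a; cb->; cc->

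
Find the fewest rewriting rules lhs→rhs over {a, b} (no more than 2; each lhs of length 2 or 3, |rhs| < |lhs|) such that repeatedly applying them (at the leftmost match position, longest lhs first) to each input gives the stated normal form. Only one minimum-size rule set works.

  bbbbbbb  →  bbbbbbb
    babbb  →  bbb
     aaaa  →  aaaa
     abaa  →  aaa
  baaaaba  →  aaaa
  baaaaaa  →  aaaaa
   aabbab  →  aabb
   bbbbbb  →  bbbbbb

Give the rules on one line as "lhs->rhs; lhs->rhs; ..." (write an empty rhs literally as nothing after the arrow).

aba->aa; ba->

  | bbbbbbb
  | babbb => bbb
  | aaaa
  | abaa => aaa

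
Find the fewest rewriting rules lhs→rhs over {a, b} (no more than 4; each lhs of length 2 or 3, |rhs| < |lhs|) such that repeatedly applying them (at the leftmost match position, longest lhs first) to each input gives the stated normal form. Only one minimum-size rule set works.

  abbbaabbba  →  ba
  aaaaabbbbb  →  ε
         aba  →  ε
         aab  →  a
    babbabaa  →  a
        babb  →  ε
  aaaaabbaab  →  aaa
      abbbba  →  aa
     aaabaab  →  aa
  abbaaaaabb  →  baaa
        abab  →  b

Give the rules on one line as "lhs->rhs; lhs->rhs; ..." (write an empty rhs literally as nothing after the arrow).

ab->; aba->; bb->; bbb->a

  | abbbaabbba => bbaabbba => aabbba => abba => ba
  | aaaaabbbbb => aaaabbbb => aaabbb => aabb => ab => ε
  | aba => ε
  | aab => a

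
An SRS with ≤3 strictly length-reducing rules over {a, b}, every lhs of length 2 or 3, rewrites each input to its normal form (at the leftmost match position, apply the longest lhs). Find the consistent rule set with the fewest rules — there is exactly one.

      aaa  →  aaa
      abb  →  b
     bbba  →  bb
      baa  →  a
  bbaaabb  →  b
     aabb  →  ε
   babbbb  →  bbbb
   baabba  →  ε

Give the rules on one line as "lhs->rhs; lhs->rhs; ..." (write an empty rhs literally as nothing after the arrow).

  | aaa
  | abb => b
  | bbba => bb
  | baa => a

ab->; ba->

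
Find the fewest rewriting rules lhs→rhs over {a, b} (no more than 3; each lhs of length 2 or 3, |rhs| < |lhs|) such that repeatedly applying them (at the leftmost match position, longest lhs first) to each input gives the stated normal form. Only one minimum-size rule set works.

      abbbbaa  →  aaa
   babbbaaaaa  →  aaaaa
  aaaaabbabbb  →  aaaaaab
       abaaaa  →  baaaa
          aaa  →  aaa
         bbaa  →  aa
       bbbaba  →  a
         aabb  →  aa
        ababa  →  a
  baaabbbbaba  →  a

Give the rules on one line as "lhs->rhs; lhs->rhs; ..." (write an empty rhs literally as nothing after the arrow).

aba->ba; bb->

  | abbbbaa => abbaa => aaa
  | babbbaaaaa => babaaaaa => bbaaaaa => aaaaa
  | aaaaabbabbb => aaaaaabbb => aaaaaab
  | abaaaa => baaaa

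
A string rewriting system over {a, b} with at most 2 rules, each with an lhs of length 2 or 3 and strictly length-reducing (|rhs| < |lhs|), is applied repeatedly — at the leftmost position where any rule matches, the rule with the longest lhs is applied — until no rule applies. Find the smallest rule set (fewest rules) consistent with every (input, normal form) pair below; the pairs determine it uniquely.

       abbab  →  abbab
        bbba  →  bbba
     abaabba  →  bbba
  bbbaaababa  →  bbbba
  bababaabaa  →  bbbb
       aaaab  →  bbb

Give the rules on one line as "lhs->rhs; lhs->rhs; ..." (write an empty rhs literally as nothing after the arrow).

  | abbab
  | bbba
  | abaabba => aabba => bbba
  | bbbaaababa => bbbbababa => bbbbaba => bbbba

aa->b; aba->a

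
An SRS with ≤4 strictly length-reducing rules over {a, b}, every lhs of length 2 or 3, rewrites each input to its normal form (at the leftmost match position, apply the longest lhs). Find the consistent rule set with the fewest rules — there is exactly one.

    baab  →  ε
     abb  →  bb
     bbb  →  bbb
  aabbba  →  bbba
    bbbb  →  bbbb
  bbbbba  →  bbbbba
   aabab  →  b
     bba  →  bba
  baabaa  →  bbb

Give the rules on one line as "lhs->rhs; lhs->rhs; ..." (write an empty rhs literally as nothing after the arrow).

aaa->bb; ab->b; aba->a; bab->

  | baab => bab => ε
  | abb => bb
  | bbb
  | aabbba => abbba => bbba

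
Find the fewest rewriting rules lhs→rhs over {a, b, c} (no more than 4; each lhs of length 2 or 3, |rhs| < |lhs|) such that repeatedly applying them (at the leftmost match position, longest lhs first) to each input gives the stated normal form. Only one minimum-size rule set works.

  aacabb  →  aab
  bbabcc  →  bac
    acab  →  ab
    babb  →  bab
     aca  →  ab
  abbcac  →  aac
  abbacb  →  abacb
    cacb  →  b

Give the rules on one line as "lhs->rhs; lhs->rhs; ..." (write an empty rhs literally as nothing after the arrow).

bb->b; bc->; ca->b

  | aacabb => aabbb => aabb => aab
  | bbabcc => babcc => bac
  | acab => abb => ab
  | babb => bab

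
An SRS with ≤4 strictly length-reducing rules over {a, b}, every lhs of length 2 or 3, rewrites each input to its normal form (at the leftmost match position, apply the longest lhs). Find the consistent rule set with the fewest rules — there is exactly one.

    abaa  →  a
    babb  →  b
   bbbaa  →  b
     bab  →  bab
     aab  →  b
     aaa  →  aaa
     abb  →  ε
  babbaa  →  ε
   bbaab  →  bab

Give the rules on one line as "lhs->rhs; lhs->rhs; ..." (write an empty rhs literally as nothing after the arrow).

  | abaa => a
  | babb => b
  | bbbaa => bba => b
  | bab

aab->b; abb->; baa->; bba->b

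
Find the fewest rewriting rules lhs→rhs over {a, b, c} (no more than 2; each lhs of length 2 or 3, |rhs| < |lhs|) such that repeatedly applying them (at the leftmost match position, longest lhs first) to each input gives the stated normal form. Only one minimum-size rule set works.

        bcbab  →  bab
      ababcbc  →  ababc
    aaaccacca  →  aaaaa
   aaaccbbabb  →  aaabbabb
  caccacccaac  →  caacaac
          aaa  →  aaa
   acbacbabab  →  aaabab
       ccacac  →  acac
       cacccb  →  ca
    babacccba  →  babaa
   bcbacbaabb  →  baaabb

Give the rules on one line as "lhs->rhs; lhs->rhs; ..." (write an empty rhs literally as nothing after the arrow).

  | bcbab => bab
  | ababcbc => ababc
  | aaaccacca => aaaacca => aaaaa
  | aaaccbbabb => aaabbabb

cb->; cc->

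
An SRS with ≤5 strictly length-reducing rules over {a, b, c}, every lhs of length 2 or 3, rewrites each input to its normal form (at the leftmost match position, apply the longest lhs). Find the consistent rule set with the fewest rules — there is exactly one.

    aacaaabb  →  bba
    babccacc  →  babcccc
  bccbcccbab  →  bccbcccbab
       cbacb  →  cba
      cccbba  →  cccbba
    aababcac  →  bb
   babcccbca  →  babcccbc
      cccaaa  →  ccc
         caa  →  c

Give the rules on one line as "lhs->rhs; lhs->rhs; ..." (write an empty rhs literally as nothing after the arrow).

  | aacaaabb => aaaabb => aabab => baab => bba
  | babccacc => babcccc
  | bccbcccbab
  | cbacb => cba

aab->ba; ac->; acb->a; ca->c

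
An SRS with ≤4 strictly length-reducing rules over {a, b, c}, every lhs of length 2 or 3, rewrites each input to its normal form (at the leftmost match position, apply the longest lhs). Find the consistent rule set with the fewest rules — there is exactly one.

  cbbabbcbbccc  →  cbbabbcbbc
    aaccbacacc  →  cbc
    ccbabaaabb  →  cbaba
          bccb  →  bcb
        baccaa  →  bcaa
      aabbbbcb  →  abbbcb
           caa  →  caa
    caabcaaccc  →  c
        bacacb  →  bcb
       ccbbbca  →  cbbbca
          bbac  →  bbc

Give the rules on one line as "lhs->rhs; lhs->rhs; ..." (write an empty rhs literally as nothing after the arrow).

  | cbbabbcbbccc => cbbabbcbbcc => cbbabbcbbc
  | aaccbacacc => accbacacc => ccbacacc => cbacacc => cbcacc => cbccc => cbcc => cbc
  | ccbabaaabb => cbabaaabb => cbabaab => cbaba
  | bccb => bcb

aab->a; ac->c; cc->c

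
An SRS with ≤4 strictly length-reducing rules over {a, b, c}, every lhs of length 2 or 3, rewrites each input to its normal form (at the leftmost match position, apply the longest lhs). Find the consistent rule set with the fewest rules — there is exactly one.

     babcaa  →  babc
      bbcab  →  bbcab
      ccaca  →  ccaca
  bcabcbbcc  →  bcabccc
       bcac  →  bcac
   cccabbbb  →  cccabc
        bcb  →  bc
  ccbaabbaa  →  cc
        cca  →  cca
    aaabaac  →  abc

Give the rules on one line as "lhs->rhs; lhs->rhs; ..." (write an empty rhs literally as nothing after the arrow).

  | babcaa => babc
  | bbcab
  | ccaca
  | bcabcbbcc => bcabcbcc => bcabccc

aa->; bbb->bc; cb->c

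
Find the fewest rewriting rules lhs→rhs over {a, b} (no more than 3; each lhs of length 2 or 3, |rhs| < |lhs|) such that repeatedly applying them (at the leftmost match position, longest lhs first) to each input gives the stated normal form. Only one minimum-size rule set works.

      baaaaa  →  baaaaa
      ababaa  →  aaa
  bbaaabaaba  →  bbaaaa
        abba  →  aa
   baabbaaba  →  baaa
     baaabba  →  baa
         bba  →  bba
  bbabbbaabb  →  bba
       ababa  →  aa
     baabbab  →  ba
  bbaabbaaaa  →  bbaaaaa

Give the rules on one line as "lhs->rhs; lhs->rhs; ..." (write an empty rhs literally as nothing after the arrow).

  | baaaaa
  | ababaa => aabaa => aaa
  | bbaaabaaba => bbaaaaba => bbaaaa
  | abba => aba => aa

aab->a; ab->a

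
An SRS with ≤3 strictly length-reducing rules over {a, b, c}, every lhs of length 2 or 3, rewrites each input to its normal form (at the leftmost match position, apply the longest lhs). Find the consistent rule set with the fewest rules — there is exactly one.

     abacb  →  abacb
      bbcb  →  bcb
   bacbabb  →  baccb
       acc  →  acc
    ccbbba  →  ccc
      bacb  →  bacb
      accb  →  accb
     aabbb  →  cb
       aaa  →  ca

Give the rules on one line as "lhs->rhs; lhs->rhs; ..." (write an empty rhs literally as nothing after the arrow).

  | abacb
  | bbcb => bcb
  | bacbabb => baccbb => baccb
  | acc

aa->c; bb->b; cba->cc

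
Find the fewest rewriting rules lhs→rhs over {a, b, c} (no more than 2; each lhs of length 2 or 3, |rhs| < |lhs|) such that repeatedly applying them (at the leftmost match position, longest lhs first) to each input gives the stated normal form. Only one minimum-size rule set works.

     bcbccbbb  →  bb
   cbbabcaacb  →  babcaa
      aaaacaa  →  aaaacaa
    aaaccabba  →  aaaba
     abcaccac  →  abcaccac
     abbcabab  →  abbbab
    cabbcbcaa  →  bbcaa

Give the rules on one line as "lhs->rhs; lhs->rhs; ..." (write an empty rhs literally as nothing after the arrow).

cab->b; cb->

  | bcbccbbb => bccbbb => bcbb => bb
  | cbbabcaacb => babcaacb => babcaa
  | aaaacaa
  | aaaccabba => aaacbba => aaaba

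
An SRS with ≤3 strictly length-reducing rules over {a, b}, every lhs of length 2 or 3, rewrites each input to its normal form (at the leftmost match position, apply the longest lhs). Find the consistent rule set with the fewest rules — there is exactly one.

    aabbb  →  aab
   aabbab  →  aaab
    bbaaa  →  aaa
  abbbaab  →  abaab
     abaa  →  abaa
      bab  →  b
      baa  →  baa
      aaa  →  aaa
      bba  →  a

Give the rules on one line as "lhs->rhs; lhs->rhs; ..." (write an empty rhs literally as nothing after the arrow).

bab->b; bb->

  | aabbb => aab
  | aabbab => aaab
  | bbaaa => aaa
  | abbbaab => abaab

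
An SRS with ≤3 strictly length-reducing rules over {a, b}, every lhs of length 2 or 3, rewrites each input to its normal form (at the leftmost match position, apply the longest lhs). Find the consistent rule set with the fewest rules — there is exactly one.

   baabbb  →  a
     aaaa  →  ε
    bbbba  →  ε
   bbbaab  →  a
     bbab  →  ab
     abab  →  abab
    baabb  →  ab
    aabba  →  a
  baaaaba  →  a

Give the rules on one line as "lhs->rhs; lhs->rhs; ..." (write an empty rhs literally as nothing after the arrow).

aa->; bb->; bbb->ab

  | baabbb => bbbb => abb => a
  | aaaa => aa => ε
  | bbbba => abba => aa => ε
  | bbbaab => abaab => abb => a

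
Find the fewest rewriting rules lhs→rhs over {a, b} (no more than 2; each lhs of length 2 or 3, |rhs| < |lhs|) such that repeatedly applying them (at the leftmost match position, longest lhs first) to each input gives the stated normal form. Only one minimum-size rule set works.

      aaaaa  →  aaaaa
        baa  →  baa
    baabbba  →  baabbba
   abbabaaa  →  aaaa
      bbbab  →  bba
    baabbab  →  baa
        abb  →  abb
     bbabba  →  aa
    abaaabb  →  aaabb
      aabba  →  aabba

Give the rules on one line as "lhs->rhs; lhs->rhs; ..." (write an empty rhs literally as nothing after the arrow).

aba->a; bab->a

  | aaaaa
  | baa
  | baabbba
  | abbabaaa => abaaaa => aaaa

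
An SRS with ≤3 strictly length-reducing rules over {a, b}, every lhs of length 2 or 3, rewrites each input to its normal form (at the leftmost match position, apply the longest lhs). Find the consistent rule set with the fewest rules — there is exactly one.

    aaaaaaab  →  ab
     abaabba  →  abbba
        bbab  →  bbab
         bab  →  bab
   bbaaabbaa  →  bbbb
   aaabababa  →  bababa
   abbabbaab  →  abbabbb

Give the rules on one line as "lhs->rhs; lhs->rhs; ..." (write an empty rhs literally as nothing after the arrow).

  | aaaaaaab => aaaab => ab
  | abaabba => abbba
  | bbab
  | bab

aa->; aaa->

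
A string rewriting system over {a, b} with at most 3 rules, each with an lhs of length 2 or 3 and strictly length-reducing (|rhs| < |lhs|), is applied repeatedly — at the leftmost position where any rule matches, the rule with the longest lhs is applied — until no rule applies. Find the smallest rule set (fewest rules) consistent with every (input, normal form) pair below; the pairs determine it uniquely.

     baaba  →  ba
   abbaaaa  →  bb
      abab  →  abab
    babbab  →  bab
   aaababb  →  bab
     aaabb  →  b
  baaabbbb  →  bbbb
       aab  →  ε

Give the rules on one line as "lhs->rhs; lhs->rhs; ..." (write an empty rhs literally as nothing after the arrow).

  | baaba => ba
  | abbaaaa => aaaa => baa => bb
  | abab
  | babbab => bab

aa->b; aab->; abb->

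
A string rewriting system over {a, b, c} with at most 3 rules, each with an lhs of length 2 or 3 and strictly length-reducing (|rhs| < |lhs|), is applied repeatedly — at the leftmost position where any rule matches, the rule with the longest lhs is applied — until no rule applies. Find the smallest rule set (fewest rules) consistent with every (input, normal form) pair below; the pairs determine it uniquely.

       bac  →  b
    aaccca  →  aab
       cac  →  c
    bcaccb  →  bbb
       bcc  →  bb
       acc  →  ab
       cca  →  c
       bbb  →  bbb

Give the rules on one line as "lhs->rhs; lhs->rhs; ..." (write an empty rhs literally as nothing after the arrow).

ba->c; ca->; cc->b

  | bac => cc => b
  | aaccca => aabca => aab
  | cac => c
  | bcaccb => bccb => bbb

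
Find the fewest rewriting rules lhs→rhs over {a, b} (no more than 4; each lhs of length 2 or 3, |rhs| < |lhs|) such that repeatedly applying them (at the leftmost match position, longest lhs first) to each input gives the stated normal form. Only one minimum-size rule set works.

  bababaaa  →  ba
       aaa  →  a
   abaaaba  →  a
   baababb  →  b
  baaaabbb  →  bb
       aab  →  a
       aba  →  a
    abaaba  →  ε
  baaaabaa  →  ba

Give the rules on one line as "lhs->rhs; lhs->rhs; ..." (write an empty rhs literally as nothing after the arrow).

aa->; aab->a; ab->

  | bababaaa => babaaa => baaa => ba
  | aaa => a
  | abaaaba => aaaba => aba => a
  | baababb => baabb => bab => b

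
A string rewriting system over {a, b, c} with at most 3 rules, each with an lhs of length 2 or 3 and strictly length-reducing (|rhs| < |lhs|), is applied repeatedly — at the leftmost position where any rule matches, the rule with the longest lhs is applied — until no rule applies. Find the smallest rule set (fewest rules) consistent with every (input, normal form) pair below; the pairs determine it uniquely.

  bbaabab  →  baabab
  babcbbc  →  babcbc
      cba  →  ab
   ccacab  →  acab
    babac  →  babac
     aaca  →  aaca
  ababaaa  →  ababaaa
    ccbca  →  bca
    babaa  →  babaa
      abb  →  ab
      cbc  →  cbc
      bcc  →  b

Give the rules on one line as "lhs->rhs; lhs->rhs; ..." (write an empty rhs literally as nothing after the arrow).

bb->b; cba->ab; cc->

  | bbaabab => baabab
  | babcbbc => babcbc
  | cba => ab
  | ccacab => acab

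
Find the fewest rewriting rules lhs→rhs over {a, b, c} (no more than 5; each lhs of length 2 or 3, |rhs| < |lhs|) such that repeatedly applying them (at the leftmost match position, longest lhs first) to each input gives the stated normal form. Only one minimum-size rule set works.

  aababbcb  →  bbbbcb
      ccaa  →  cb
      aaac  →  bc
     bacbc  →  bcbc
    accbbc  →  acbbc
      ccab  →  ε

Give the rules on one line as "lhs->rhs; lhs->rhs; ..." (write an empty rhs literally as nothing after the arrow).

  | aababbcb => bbabbcb => bbbbcb
  | ccaa => caa => cb
  | aaac => bac => bc
  | bacbc => bcbc

aa->b; ba->b; cab->; cc->c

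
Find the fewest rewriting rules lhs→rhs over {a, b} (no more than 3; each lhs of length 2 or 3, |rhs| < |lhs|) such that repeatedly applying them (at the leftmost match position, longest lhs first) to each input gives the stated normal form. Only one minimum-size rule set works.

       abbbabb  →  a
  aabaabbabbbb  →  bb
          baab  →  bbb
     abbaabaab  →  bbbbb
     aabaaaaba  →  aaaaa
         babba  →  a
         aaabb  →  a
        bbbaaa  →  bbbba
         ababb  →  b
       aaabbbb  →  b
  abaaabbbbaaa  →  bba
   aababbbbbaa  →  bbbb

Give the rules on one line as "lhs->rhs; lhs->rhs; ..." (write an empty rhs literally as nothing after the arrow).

  | abbbabb => bbabb => bab => a
  | aabaabbabbbb => aaabbabbbb => aababbbb => aabbbb => abbb => bb
  | baab => bbb
  | abbaabaab => baabaab => bbbaab => bbbbb

ab->; baa->bb; bab->a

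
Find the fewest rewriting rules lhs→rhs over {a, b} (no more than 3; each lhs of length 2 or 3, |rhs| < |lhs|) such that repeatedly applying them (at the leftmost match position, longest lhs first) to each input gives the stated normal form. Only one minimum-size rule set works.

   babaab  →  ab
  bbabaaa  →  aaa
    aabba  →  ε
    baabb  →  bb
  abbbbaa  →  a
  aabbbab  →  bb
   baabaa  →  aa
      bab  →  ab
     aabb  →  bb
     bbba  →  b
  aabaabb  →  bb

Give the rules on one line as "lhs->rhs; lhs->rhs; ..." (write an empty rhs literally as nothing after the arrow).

aab->b; ba->a; bba->

  | babaab => abaab => aaab => ab
  | bbabaaa => baaa => aaa
  | aabba => bba => ε
  | baabb => aabb => bb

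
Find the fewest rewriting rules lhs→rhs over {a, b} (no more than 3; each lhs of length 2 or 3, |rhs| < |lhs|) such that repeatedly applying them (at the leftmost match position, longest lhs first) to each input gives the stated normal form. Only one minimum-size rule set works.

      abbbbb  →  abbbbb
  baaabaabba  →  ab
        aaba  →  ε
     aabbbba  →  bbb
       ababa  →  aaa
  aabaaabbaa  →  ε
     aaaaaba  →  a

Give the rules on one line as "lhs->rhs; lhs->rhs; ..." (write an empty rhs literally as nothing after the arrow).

  | abbbbb
  | baaabaabba => aabaabba => baabba => abba => ab
  | aaba => ba => ε
  | aabbbba => bbbba => bbb

aab->b; ba->; bab->a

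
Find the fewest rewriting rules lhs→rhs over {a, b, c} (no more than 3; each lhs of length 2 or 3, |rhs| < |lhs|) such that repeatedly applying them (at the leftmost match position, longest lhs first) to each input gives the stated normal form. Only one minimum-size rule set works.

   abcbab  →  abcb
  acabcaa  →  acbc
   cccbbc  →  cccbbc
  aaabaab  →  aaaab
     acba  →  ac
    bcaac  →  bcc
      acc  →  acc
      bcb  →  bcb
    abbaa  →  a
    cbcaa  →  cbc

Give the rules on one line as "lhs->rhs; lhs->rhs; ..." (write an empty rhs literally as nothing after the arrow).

  | abcbab => abcb
  | acabcaa => acbcaa => acbca => acbc
  | cccbbc
  | aaabaab => aaaab

ba->; ca->c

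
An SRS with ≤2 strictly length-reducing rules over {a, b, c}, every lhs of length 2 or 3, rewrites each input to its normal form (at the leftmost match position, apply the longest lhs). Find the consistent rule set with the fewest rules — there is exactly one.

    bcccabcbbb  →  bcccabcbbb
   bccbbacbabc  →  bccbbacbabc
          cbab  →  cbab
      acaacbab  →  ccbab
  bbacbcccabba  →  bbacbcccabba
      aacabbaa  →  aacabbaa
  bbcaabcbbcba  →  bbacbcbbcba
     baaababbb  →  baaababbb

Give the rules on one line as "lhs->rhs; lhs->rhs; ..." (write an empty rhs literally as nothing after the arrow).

  | bcccabcbbb
  | bccbbacbabc
  | cbab
  | acaacbab => aaccbab => accbab => ccbab

acc->cc; caa->ac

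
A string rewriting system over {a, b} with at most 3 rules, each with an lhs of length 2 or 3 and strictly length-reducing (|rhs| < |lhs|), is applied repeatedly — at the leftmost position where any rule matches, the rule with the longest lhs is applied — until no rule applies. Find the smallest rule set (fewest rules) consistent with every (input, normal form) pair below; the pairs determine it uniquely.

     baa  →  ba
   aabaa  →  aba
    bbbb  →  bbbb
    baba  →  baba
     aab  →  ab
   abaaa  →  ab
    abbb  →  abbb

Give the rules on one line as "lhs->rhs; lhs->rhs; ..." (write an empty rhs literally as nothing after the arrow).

aa->a; aaa->

  | baa => ba
  | aabaa => abaa => aba
  | bbbb
  | baba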